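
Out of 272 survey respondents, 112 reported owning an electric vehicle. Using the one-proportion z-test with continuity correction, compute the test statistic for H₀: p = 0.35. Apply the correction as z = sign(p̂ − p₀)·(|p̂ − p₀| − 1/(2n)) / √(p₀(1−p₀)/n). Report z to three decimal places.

z = 2.072

The sample proportion is 112/272 = 0.41176. p̂ − p₀ = 0.061765.
1/(2n) = 0.001838.
Corrected numerator: |0.061765| − 0.001838 = 0.059927.
Null standard error: √(0.35·0.65/272) = √0.000836397 = 0.028921.
z = +0.059927/0.028921 = 2.072.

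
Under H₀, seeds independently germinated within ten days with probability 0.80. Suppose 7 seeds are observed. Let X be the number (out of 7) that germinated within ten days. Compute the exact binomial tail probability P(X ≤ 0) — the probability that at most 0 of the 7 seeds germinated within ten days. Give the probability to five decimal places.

X ~ Binomial(n=7, p=0.80).
P(X ≤ 0) = C(7,0)·0.80^0·0.20^7.
= 0.000013 = 0.00001.

P = 0.00001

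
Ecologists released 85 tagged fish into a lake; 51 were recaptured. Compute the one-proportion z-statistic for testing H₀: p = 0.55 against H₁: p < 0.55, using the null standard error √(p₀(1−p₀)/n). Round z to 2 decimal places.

z = 0.93

With x = 51 successes in n = 85, p̂ = 0.60000.
SE₀ = √(0.55·0.45/85) = 0.053961.
Test statistic: z = 0.05000/0.053961 = 0.93.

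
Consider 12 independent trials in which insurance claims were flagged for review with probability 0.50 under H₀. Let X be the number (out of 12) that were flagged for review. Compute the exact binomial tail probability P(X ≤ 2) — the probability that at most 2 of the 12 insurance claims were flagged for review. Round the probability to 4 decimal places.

X ~ Binomial(n=12, p=0.50).
P(X ≤ 2) = C(12,0)·0.50^0·0.50^12 + C(12,1)·0.50^1·0.50^11 + C(12,2)·0.50^2·0.50^10.
= 0.000244 + 0.002930 + 0.016113 = 0.0193.

P = 0.0193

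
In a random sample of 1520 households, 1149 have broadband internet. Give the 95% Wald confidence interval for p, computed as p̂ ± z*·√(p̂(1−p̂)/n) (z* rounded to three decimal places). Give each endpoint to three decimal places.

With x = 1149 successes in n = 1520, p̂ = 0.75592.
SE(p̂) = √(0.75592·0.24408/1520) = 0.011017.
The 95% critical value is z* = 1.960.
Margin = 1.960·0.011017 = 0.02159.
Interval: 0.75592 ± 0.02159 → (0.734, 0.778).

(0.734, 0.778)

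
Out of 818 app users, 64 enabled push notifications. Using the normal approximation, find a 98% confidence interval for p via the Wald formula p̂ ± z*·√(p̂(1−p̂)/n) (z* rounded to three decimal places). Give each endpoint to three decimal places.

With x = 64 successes in n = 818, p̂ = 0.07824.
Standard error of p̂: √(0.072118/818) = √0.000088164 = 0.009390.
For 98% confidence, z* = 2.326.
Margin of error: 2.326 × 0.009390 = 0.02184.
Interval: 0.07824 ± 0.02184 → (0.056, 0.100).

(0.056, 0.100)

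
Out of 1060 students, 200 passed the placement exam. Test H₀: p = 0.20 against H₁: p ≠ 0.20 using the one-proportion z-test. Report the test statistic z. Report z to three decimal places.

Sample proportion p̂ = 200/1060 = 0.18868.
SE₀ = √(0.20·0.80/1060) = 0.012286.
z = (0.18868 − 0.20)/0.012286 = -0.01132/0.012286 = -0.921.

z = -0.921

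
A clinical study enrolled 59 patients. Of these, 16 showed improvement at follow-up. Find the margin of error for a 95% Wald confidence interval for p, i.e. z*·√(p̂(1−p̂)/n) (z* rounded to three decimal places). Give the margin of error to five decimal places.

p̂ = 16/59 = 0.27119.
SE(p̂) = √(0.27119·0.72881/59) = 0.057878.
z* = 1.960 at the 95% level.
So ME = 0.11344.

ME = 0.11344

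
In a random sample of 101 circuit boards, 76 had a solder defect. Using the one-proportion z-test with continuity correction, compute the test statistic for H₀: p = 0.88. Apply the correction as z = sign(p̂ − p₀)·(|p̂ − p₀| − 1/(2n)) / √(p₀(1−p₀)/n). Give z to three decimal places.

z = -3.791

With x = 76 successes in n = 101, p̂ = 0.75248. p̂ − p₀ = -0.127525.
1/(2n) = 0.004950.
Corrected numerator: |-0.127525| − 0.004950 = 0.122575.
Under H₀, SE = √(p₀(1−p₀)/n) = √(0.88·0.12/101) = √0.001045545 = 0.032335.
z = −0.122575/0.032335 = -3.791.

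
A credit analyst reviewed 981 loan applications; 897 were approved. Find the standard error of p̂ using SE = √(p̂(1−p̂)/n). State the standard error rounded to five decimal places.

With x = 897 successes in n = 981, p̂ = 0.91437.
p̂(1−p̂) = 0.91437·0.08563 = 0.078298.
SE = √(0.078298/981) = √0.000079814 = 0.00893.

SE = 0.00893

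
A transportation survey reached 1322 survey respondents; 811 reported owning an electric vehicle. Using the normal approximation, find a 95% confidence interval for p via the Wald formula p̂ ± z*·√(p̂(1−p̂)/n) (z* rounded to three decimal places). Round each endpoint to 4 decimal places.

(0.5872, 0.6397)

The sample proportion is 811/1322 = 0.61346.
Standard error of p̂: √(0.237126/1322) = √0.000179369 = 0.013393.
z* = 1.960 at the 95% level.
Margin of error: 1.960 × 0.013393 = 0.02625.
So the interval runs from 0.5872 to 0.6397.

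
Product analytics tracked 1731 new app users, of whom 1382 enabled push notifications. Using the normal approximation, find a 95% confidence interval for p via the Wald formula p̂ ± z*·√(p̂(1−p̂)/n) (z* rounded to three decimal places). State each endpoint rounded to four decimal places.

(0.7795, 0.8173)

With x = 1382 successes in n = 1731, p̂ = 0.79838.
Standard error of p̂: √(0.160968/1731) = √0.000092991 = 0.009643.
The 95% critical value is z* = 1.960.
Margin of error: 1.960 × 0.009643 = 0.01890.
CI: 0.79838 ± 0.01890 = (0.7795, 0.8173).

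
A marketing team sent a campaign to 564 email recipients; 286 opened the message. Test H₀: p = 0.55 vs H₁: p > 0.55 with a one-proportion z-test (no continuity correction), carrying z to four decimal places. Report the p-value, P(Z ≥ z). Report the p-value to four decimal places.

p̂ = 286/564 = 0.50709.
Under H₀, SE = √(p₀(1−p₀)/n) = √(0.55·0.45/564) = √0.000438830 = 0.020948.
z = (p̂ − p₀)/SE = (286/564 − 0.55)/0.020948 ≈ -2.0483.
p-value = P(Z ≥ z) with z = -2.0483 → 0.9797.

p-value = 0.9797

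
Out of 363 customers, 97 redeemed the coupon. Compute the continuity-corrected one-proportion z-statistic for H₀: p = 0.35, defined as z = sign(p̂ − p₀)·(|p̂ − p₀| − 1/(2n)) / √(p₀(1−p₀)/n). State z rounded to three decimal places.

With x = 97 successes in n = 363, p̂ = 0.26722. p̂ − p₀ = -0.082782.
1/(2n) = 0.001377.
Corrected numerator: |-0.082782| − 0.001377 = 0.081405.
Null standard error: √(0.35·0.65/363) = √0.000626722 = 0.025034.
z = −0.081405/0.025034 = -3.252.

z = -3.252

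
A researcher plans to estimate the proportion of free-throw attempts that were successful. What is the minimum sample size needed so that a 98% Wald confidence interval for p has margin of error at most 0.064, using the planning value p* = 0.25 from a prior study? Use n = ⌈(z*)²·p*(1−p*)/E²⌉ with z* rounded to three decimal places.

n = 248

For 98% confidence, z* = 2.326.
p*(1−p*) = 0.25·0.75 = 0.1875.
(z*)²·p*(1−p*)/E² = 5.410276·0.1875/0.004096 = 247.663.
⌈247.663⌉ = 248.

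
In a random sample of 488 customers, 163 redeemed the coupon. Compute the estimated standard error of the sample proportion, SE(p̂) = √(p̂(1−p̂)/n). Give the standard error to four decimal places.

Sample proportion p̂ = 163/488 = 0.33402.
p̂(1−p̂) = 0.222451.
Dividing by n and taking the root: √0.000455842 = 0.0214.

SE = 0.0214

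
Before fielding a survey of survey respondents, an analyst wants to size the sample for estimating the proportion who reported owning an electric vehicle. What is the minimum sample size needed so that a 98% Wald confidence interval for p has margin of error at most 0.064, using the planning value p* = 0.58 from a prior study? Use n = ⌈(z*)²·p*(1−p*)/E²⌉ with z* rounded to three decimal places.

The 98% critical value is z* = 2.326.
p*(1−p*) = 0.2436.
(z*)²·p*(1−p*)/E² = 5.410276·0.2436/0.004096 = 321.763.
⌈321.763⌉ = 322.

n = 322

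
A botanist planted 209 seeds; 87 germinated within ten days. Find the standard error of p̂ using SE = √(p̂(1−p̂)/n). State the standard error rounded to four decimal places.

SE = 0.0341

p̂ = 87/209 = 0.41627.
p̂(1−p̂) = 0.242989.
SE = √(0.242989/209) = √0.001162627 = 0.0341.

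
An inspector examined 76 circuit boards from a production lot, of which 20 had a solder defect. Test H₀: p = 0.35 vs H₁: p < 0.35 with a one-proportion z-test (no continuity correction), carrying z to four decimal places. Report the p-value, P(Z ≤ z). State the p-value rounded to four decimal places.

p-value = 0.0562

The sample proportion is 20/76 = 0.26316.
SE₀ = √(0.35·0.65/76) = 0.054712.
z = (p̂ − p₀)/SE = (20/76 − 0.35)/0.054712 ≈ -1.5873.
p-value = P(Z ≤ z) with z = -1.5873 → 0.0562.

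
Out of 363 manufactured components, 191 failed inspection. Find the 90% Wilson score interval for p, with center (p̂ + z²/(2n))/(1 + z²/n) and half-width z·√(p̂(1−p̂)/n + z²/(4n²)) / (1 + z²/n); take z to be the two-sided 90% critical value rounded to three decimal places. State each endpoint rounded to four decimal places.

Here p̂ = 191/363 = 0.52617 and z = 1.645 (z² = 2.706025).
1 + z²/n = 1.007455.
Adjusted center: (0.52617 + z²/(2n))/1.007455 = 0.52598.
Radicand: p̂(1−p̂)/n + z²/(4n²) = 0.000686818 + 0.000005134 = 0.000691952.
Half-width = z·√(radicand)/denom = 1.645·0.026305/1.007455 = 0.04295.
CI: 0.52598 ± 0.04295 = (0.4830, 0.5689).

(0.4830, 0.5689)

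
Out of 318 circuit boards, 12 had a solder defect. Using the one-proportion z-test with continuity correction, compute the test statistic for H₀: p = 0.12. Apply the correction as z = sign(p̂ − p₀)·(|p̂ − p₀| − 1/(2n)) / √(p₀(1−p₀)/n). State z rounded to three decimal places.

With x = 12 successes in n = 318, p̂ = 0.03774. p̂ − p₀ = -0.082264.
1/(2n) = 0.001572.
Corrected numerator: |-0.082264| − 0.001572 = 0.080692.
Null standard error: √(0.12·0.88/318) = √0.000332075 = 0.018223.
z = (−)0.080692/0.018223 = -4.428.

z = -4.428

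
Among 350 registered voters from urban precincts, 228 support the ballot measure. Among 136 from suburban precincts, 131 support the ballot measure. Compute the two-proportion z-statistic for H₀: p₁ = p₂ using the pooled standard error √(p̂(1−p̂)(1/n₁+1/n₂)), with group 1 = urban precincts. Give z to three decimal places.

z = -7.024

p̂₁ = 228/350 = 0.65143, p̂₂ = 131/136 = 0.96324.
Pooled p̂ = (228+131)/(350+136) = 359/486 = 0.73868.
Pooled SE = √[0.1930304·0.01021008] ≈ 0.044394.
z = (p̂₁ − p̂₂)/SE = (0.65143 − 0.96324)/0.044394 = -0.31181/0.044394 = -7.024.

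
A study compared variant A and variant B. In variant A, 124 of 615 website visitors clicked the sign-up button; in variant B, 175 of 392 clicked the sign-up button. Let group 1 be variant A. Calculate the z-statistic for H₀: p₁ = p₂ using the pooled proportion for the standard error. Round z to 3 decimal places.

p̂₁ = 124/615 = 0.20163, p̂₂ = 175/392 = 0.44643.
Pooling: p̂ = 299/1007 = 0.29692.
SE = √[p̂(1−p̂)(1/n₁+1/n₂)] = √[0.29692·0.70308·(1/615+1/392)] ≈ 0.029530.
z = -0.24480/0.029530 = -8.290.

z = -8.290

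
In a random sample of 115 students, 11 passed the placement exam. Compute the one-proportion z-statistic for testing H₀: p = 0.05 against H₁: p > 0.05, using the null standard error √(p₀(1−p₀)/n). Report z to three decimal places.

The sample proportion is 11/115 = 0.09565.
Under H₀, SE = √(p₀(1−p₀)/n) = √(0.05·0.95/115) = √0.000413043 = 0.020323.
z = (0.09565 − 0.05)/0.020323 = 0.04565/0.020323 = 2.246.

z = 2.246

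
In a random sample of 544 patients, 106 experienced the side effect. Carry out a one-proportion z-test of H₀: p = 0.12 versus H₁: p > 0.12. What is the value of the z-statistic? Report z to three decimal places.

The sample proportion is 106/544 = 0.19485.
Under H₀, SE = √(p₀(1−p₀)/n) = √(0.12·0.88/544) = √0.000194118 = 0.013933.
z = (0.19485 − 0.12)/0.013933 = 0.07485/0.013933 = 5.372.

z = 5.372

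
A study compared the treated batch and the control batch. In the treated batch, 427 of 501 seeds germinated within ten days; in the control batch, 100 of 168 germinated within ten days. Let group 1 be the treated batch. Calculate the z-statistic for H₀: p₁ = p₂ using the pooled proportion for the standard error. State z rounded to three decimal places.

p̂₁ = 427/501 = 0.85230, p̂₂ = 100/168 = 0.59524.
Pooled p̂ = (427+100)/(501+168) = 527/669 = 0.78774.
SE = √[p̂(1−p̂)(1/n₁+1/n₂)] = √[0.78774·0.21226·(1/501+1/168)] ≈ 0.036455.
z = 0.25706/0.036455 = 7.051.

z = 7.051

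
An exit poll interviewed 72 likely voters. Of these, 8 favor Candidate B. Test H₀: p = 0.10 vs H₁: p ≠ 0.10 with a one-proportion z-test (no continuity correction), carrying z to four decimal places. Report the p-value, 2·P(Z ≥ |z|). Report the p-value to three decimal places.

The sample proportion is 8/72 = 0.11111.
Null standard error: √(0.10·0.90/72) = √0.001250000 = 0.035355.
z = (p̂ − p₀)/SE = (8/72 − 0.10)/0.035355 ≈ 0.3143.
From the standard normal, 2·P(Z ≥ |z|) = 0.753.

p-value = 0.753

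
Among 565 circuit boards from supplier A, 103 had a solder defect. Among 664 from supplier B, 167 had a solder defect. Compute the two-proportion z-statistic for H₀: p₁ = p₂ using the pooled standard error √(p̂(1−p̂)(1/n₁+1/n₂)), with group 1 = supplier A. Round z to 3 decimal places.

z = -2.920

p̂₁ = 103/565 = 0.18230, p̂₂ = 167/664 = 0.25151.
Pooled p̂ = (103+167)/(565+664) = 270/1229 = 0.21969.
Pooled SE = √[0.1714268·0.00327594] ≈ 0.023698.
z = -0.06921/0.023698 = -2.920.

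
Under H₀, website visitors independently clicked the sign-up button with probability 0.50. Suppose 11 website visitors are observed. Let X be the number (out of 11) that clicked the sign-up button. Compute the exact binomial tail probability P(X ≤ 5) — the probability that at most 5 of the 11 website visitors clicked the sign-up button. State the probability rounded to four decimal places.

X ~ Binomial(n=11, p=0.50).
P(X ≤ 5) = Σ_{j=0}^{5} C(11,j)·0.50^j·0.50^{11−j}.
= 0.000488 + 0.005371 + 0.026855 + 0.080566 + 0.161133 + 0.225586 = 0.5000.

P = 0.5000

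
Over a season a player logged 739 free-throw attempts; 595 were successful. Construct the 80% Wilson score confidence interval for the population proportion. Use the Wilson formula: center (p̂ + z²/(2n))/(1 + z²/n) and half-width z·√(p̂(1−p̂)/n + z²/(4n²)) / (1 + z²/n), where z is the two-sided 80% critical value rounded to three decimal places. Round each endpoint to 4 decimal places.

(0.7858, 0.8231)

p̂ = 595/739 = 0.80514; z = 1.282, so z² = 1.643524.
Denominator 1 + z²/n = 1 + 1.643524/739 = 1.002224.
Adjusted center: (0.80514 + z²/(2n))/1.002224 = 0.80446.
Radicand: p̂(1−p̂)/n + z²/(4n²) = 0.000212298 + 0.000000752 = 0.000213050.
Half-width = 1.282·√0.000213050/1.002224 = 0.01867.
Interval: 0.80446 ± 0.01867 → (0.7858, 0.8231).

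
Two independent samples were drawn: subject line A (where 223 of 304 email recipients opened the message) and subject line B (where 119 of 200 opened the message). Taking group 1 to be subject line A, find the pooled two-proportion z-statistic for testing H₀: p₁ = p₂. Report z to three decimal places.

p̂₁ = 223/304 = 0.73355, p̂₂ = 119/200 = 0.59500.
Pooled p̂ = (223+119)/(304+200) = 342/504 = 0.67857.
SE = √[p̂(1−p̂)(1/n₁+1/n₂)] = √[0.67857·0.32143·(1/304+1/200)] ≈ 0.042521.
z = 0.13855/0.042521 = 3.258.

z = 3.258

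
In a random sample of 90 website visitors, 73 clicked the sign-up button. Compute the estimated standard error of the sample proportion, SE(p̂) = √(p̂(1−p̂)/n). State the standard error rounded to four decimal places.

Sample proportion p̂ = 73/90 = 0.81111.
p̂(1−p̂) = 0.153211.
SE = √(0.153211/90) = √0.001702344 = 0.0413.

SE = 0.0413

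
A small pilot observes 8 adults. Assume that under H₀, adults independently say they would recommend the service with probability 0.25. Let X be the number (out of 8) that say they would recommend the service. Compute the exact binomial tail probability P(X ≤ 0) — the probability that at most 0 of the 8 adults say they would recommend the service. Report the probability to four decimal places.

P = 0.1001

X is binomial with n = 8 and p = 0.25.
P(X ≤ 0) = C(8,0)·0.25^0·0.75^8.
= 0.100113 = 0.1001.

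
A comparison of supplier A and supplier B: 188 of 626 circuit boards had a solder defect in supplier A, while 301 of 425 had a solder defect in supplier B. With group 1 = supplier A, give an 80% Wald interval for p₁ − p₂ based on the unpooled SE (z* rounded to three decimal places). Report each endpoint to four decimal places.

(-0.4447, -0.3712)

p̂₁ = 0.30032, p̂₂ = 0.70824, so the observed difference is -0.40792.
Unpooled SE = √(p̂₁(1−p̂₁)/n₁ + p̂₂(1−p̂₂)/n₂) = √(0.000335667 + 0.000486207) = 0.028668.
z* = 1.282 at the 80% level. Margin of error = 0.03675.
Interval: -0.40792 ± 0.03675 → (-0.4447, -0.3712).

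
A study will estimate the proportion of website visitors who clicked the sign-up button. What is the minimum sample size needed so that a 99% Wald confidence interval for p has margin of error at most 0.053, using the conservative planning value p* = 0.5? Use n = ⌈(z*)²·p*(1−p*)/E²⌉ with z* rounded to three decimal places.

For 99% confidence, z* = 2.576.
p*(1−p*) = 0.2500.
(z*)²·p*(1−p*)/E² = 6.635776·0.2500/0.002809 = 590.582.
⌈590.582⌉ = 591.

n = 591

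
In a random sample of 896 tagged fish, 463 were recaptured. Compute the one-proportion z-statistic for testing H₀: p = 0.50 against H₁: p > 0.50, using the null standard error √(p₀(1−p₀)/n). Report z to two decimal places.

Sample proportion p̂ = 463/896 = 0.51674.
Null standard error: √(0.50·0.50/896) = √0.000279018 = 0.016704.
Test statistic: z = 0.01674/0.016704 = 1.00.

z = 1.00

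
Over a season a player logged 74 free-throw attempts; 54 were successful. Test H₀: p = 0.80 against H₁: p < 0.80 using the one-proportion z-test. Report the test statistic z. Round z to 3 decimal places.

p̂ = 54/74 = 0.72973.
SE₀ = √(0.80·0.20/74) = 0.046499.
z = (0.72973 − 0.80)/0.046499 = -0.07027/0.046499 = -1.511.

z = -1.511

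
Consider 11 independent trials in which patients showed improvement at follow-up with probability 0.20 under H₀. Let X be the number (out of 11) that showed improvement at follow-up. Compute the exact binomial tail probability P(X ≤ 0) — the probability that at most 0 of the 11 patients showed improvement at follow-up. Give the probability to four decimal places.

P = 0.0859

X is binomial with n = 11 and p = 0.20.
P(X ≤ 0) = C(11,0)·0.20^0·0.80^11.
= 0.085899 = 0.0859.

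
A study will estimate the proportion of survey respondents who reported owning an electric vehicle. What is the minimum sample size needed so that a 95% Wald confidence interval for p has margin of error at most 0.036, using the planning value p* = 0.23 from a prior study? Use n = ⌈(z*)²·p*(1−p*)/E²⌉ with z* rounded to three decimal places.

For 95% confidence, z* = 1.960.
p*(1−p*) = 0.1771.
Required n before rounding: 3.841600 × 0.1771 / 0.036² = 524.959.
Rounding up, n = 525.

n = 525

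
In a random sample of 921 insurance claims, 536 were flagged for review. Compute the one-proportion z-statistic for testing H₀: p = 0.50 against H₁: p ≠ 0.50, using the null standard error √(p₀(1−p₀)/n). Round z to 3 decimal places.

z = 4.976

With x = 536 successes in n = 921, p̂ = 0.58198.
Null standard error: √(0.50·0.50/921) = √0.000271444 = 0.016476.
Test statistic: z = 0.08198/0.016476 = 4.976.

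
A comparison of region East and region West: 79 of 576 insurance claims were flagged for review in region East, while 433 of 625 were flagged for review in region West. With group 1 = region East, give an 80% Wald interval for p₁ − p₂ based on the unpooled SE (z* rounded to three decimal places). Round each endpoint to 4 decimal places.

(-0.5856, -0.5257)

p̂₁ = 79/576 = 0.13715, p̂₂ = 433/625 = 0.69280; p̂₁ − p̂₂ = -0.55565.
Unpooled SE = √(p̂₁(1−p̂₁)/n₁ + p̂₂(1−p̂₂)/n₂) = √(0.000205455 + 0.000340525) = 0.023366.
For 80% confidence, z* = 1.282. Margin of error = 0.02996.
So the interval runs from -0.5856 to -0.5257.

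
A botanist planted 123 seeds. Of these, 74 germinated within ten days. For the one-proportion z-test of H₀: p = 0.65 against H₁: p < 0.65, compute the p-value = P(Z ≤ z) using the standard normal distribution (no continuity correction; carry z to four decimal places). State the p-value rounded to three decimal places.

The sample proportion is 74/123 = 0.60163.
Null standard error: √(0.65·0.35/123) = √0.001849593 = 0.043007.
Test statistic (full precision, shown to 4 dp): z = (74/123 − 0.65)/SE₀ ≈ -1.1248.
p-value = P(Z ≤ z) with z = -1.1248 → 0.130.

p-value = 0.130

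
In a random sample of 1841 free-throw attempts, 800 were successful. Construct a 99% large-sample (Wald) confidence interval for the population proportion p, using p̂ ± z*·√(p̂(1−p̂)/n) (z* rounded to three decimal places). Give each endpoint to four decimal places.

With x = 800 successes in n = 1841, p̂ = 0.43455.
SE = √(p̂(1−p̂)/n) = √(0.245716/1841) = 0.011553.
z* = 2.576 at the 99% level.
Margin of error: 2.576 × 0.011553 = 0.02976.
CI: 0.43455 ± 0.02976 = (0.4048, 0.4643).

(0.4048, 0.4643)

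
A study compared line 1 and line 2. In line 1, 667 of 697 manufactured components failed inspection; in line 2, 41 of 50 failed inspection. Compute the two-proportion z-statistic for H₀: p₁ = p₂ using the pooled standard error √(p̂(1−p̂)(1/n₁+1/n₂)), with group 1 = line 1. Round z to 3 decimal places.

p̂₁ = 667/697 = 0.95696, p̂₂ = 41/50 = 0.82000.
Pooling: p̂ = 708/747 = 0.94779.
Pooled SE = √[0.0494831·0.02143472] ≈ 0.032568.
z = 0.13696/0.032568 = 4.205.

z = 4.205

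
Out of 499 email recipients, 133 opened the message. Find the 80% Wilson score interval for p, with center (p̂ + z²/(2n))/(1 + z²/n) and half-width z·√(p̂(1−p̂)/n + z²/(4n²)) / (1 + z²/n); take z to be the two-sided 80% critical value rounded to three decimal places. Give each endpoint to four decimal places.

p̂ = 133/499 = 0.26653; z = 1.282, so z² = 1.643524.
Denominator 1 + z²/n = 1 + 1.643524/499 = 1.003294.
Center = (0.26653 + 0.001647)/1.003294 = 0.26730.
Radicand: p̂(1−p̂)/n + z²/(4n²) = 0.000391770 + 0.000001650 = 0.000393420.
Half-width = z·√(radicand)/denom = 1.282·0.019835/1.003294 = 0.02534.
Interval: 0.26730 ± 0.02534 → (0.2420, 0.2926).

(0.2420, 0.2926)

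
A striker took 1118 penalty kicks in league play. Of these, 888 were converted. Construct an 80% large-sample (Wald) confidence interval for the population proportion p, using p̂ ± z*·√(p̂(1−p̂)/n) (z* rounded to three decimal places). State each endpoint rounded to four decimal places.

p̂ = 888/1118 = 0.79428.
SE = √(p̂(1−p̂)/n) = √(0.163402/1118) = 0.012089.
For 80% confidence, z* = 1.282.
Margin of error: 1.282 × 0.012089 = 0.01550.
So the interval runs from 0.7788 to 0.8098.

(0.7788, 0.8098)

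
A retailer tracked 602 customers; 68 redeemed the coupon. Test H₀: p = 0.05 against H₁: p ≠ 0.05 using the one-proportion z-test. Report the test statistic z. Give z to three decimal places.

z = 7.088

With x = 68 successes in n = 602, p̂ = 0.11296.
Under H₀, SE = √(p₀(1−p₀)/n) = √(0.05·0.95/602) = √0.000078904 = 0.008883.
Test statistic: z = 0.06296/0.008883 = 7.088.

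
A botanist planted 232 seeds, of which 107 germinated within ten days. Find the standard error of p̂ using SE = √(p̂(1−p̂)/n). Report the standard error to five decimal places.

The sample proportion is 107/232 = 0.46121.
p̂(1−p̂) = 0.46121·0.53879 = 0.248495.
SE = √(0.248495/232) = √0.001071099 = 0.03273.

SE = 0.03273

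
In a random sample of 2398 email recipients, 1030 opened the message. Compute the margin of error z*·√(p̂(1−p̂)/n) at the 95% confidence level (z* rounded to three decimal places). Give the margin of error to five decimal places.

ME = 0.01981

p̂ = 1030/2398 = 0.42952.
SE(p̂) = √(0.42952·0.57048/2398) = 0.010109.
The 95% critical value is z* = 1.960.
Margin of error = z*·SE = 1.960 × 0.010109 = 0.01981.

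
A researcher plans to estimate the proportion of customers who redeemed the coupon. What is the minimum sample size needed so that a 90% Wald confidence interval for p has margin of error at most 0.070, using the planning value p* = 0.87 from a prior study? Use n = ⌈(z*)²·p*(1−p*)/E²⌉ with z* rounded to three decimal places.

z* = 1.645 at the 90% level.
p*(1−p*) = 0.87·0.13 = 0.1131.
(z*)²·p*(1−p*)/E² = 2.706025·0.1131/0.004900 = 62.459.
⌈62.459⌉ = 63.

n = 63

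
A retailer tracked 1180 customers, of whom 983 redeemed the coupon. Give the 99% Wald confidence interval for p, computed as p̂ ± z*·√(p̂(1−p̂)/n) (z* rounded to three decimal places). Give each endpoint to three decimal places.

(0.805, 0.861)

With x = 983 successes in n = 1180, p̂ = 0.83305.
Standard error of p̂: √(0.139077/1180) = √0.000117862 = 0.010856.
For 99% confidence, z* = 2.576.
Margin = 2.576·0.010856 = 0.02797.
CI: 0.83305 ± 0.02797 = (0.805, 0.861).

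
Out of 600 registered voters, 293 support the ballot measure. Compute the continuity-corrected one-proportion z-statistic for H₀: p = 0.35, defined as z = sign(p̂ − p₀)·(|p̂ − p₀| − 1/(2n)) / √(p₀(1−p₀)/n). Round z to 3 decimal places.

Sample proportion p̂ = 293/600 = 0.48833. p̂ − p₀ = 0.138333.
1/(2n) = 0.000833.
Corrected numerator: |0.138333| − 0.000833 = 0.137500.
Under H₀, SE = √(p₀(1−p₀)/n) = √(0.35·0.65/600) = √0.000379167 = 0.019472.
z = +0.137500/0.019472 = 7.061.

z = 7.061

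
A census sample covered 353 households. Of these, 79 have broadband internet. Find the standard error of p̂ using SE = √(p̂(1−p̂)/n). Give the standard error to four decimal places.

p̂ = 79/353 = 0.22380.
p̂(1−p̂) = 0.22380·0.77620 = 0.173714.
SE = √(0.173714/353) = √0.000492108 = 0.0222.

SE = 0.0222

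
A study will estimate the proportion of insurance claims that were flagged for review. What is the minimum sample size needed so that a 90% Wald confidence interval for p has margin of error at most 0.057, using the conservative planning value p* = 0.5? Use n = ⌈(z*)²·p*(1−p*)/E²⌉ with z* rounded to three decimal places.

n = 209

For 90% confidence, z* = 1.645.
p*(1−p*) = 0.50·0.50 = 0.2500.
(z*)²·p*(1−p*)/E² = 2.706025·0.2500/0.003249 = 208.220.
⌈208.220⌉ = 209.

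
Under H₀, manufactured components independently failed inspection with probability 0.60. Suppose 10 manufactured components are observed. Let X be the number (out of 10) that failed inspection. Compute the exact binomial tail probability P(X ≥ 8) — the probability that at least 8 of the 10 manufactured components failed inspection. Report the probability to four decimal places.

X ~ Binomial(n=10, p=0.60).
P(X ≥ 8) = C(10,8)·0.60^8·0.40^2 + C(10,9)·0.60^9·0.40^1 + C(10,10)·0.60^10·0.40^0.
= 0.120932 + 0.040311 + 0.006047 = 0.1673.

P = 0.1673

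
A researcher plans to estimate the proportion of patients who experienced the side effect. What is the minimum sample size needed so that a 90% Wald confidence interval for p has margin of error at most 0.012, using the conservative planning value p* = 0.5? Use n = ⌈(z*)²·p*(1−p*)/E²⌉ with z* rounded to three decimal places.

For 90% confidence, z* = 1.645.
p*(1−p*) = 0.50·0.50 = 0.2500.
Required n before rounding: 2.706025 × 0.2500 / 0.012² = 4697.960.
⌈4697.960⌉ = 4698.

n = 4698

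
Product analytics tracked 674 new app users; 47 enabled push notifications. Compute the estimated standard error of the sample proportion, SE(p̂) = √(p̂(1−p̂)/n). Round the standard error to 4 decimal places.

SE = 0.0098

p̂ = 47/674 = 0.06973.
p̂(1−p̂) = 0.06973·0.93027 = 0.064868.
SE = √(0.064868/674) = √0.000096243 = 0.0098.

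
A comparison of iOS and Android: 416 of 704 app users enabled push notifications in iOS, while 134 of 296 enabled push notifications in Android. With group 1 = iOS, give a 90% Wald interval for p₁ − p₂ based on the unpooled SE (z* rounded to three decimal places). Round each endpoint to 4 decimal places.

p̂₁ = 0.59091, p̂₂ = 0.45270, so the observed difference is 0.13821.
SE = √(0.000343374 + 0.000837037) = √0.001180411 = 0.034357.
z* = 1.645 at the 90% level. Margin = 1.645·0.034357 = 0.05652.
So the interval runs from 0.0817 to 0.1947.

(0.0817, 0.1947)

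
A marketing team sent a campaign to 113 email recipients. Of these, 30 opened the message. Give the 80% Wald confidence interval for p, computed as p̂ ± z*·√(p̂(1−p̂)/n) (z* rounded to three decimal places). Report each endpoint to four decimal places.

p̂ = 30/113 = 0.26549.
Standard error of p̂: √(0.195004/113) = √0.001725695 = 0.041541.
z* = 1.282 at the 80% level.
Margin of error: 1.282 × 0.041541 = 0.05326.
So the interval runs from 0.2122 to 0.3187.

(0.2122, 0.3187)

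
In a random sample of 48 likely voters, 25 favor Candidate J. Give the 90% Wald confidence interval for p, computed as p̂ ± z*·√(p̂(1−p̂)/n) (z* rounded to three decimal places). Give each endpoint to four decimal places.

(0.4022, 0.6394)

The sample proportion is 25/48 = 0.52083.
Standard error of p̂: √(0.249566/48) = √0.005199291 = 0.072106.
For 90% confidence, z* = 1.645.
Margin = 1.645·0.072106 = 0.11861.
Interval: 0.52083 ± 0.11861 → (0.4022, 0.6394).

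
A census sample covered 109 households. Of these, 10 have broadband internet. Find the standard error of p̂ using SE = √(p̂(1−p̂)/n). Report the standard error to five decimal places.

With x = 10 successes in n = 109, p̂ = 0.09174.
p̂(1−p̂) = 0.09174·0.90826 = 0.083324.
SE = √(0.083324/109) = √0.000764440 = 0.02765.

SE = 0.02765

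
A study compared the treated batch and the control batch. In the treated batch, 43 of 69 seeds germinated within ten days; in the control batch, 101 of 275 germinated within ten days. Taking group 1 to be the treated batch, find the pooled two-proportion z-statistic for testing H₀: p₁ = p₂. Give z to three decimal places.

z = 3.853

Sample proportions: p̂₁ = 43/69 = 0.62319 and p̂₂ = 101/275 = 0.36727.
Pooling: p̂ = 144/344 = 0.41860.
Pooled SE = √[0.2433748·0.01812912] ≈ 0.066424.
z = 0.25592/0.066424 = 3.853.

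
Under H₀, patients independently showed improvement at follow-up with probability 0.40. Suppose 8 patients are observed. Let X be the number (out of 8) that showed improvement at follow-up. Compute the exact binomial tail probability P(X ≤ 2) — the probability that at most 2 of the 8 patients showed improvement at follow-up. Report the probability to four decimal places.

X ~ Binomial(n=8, p=0.40).
P(X ≤ 2) = C(8,0)·0.40^0·0.60^8 + C(8,1)·0.40^1·0.60^7 + C(8,2)·0.40^2·0.60^6.
= 0.016796 + 0.089580 + 0.209019 = 0.3154.

P = 0.3154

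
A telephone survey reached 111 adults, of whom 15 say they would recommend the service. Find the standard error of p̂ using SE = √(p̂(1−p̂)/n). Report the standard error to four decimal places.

SE = 0.0324

Sample proportion p̂ = 15/111 = 0.13514.
p̂(1−p̂) = 0.13514·0.86486 = 0.116877.
SE = √(0.116877/111) = 0.0324.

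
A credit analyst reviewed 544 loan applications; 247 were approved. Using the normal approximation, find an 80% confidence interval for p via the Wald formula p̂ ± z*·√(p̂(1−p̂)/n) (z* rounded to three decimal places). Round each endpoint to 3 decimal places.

(0.427, 0.481)

p̂ = 247/544 = 0.45404.
Standard error of p̂: √(0.247888/544) = √0.000455677 = 0.021347.
z* = 1.282 at the 80% level.
Margin = 1.282·0.021347 = 0.02737.
CI: 0.45404 ± 0.02737 = (0.427, 0.481).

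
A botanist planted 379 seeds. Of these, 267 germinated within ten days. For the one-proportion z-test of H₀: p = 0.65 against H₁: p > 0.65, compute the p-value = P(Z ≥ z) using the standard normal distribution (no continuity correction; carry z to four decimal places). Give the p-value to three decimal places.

The sample proportion is 267/379 = 0.70449.
Null standard error: √(0.65·0.35/379) = √0.000600264 = 0.024500.
z = (p̂ − p₀)/SE = (267/379 − 0.65)/0.024500 ≈ 2.2239.
p-value = P(Z ≥ z) with z = 2.2239 → 0.013.

p-value = 0.013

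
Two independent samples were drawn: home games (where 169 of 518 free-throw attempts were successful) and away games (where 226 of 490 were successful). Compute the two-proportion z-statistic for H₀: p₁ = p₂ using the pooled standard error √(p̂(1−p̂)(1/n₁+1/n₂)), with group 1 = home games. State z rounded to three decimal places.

Sample proportions: p̂₁ = 169/518 = 0.32625 and p̂₂ = 226/490 = 0.46122.
Pooling: p̂ = 395/1008 = 0.39187.
Pooled SE = √[0.2383068·0.00397132] ≈ 0.030763.
z = (p̂₁ − p̂₂)/SE = (0.32625 − 0.46122)/0.030763 = -0.13497/0.030763 = -4.387.

z = -4.387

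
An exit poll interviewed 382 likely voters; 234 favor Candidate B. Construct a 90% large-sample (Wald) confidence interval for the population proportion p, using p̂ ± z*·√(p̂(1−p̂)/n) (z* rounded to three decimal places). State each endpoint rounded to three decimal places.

(0.572, 0.654)

Sample proportion p̂ = 234/382 = 0.61257.
Standard error of p̂: √(0.237329/382) = √0.000621280 = 0.024925.
The 90% critical value is z* = 1.645.
Margin = 1.645·0.024925 = 0.04100.
Interval: 0.61257 ± 0.04100 → (0.572, 0.654).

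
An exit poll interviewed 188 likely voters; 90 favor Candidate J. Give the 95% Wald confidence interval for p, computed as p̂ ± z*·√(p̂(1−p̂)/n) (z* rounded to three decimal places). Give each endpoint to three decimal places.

(0.407, 0.550)

Sample proportion p̂ = 90/188 = 0.47872.
SE(p̂) = √(0.47872·0.52128/188) = 0.036433.
The 95% critical value is z* = 1.960.
Margin of error: 1.960 × 0.036433 = 0.07141.
Interval: 0.47872 ± 0.07141 → (0.407, 0.550).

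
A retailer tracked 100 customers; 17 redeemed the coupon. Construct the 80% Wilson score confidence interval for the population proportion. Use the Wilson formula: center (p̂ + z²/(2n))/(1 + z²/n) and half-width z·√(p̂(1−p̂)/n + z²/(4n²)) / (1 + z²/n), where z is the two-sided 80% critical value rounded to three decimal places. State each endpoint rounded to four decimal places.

p̂ = 17/100 = 0.17000; z = 1.282, so z² = 1.643524.
1 + z²/n = 1.016435.
Center = (0.17000 + 0.008218)/1.016435 = 0.17534.
Radicand: p̂(1−p̂)/n + z²/(4n²) = 0.001411000 + 0.000041088 = 0.001452088.
Half-width = z·√(radicand)/denom = 1.282·0.038106/1.016435 = 0.04806.
So the interval runs from 0.1273 to 0.2234.

(0.1273, 0.2234)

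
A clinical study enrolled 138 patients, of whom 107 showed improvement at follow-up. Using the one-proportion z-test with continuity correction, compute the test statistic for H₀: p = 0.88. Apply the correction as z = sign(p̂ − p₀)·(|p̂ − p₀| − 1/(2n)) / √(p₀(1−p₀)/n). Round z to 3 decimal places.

z = -3.652

With x = 107 successes in n = 138, p̂ = 0.77536. p̂ − p₀ = -0.104638.
Continuity correction 1/(2n) = 1/276 = 0.003623.
Corrected numerator: |-0.104638| − 0.003623 = 0.101015.
SE₀ = √(0.88·0.12/138) = 0.027663.
z = −0.101015/0.027663 = -3.652.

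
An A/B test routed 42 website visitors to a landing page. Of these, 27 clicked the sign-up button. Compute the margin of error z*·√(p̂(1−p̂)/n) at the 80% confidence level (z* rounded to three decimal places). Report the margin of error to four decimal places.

ME = 0.0948

With x = 27 successes in n = 42, p̂ = 0.64286.
SE(p̂) = √(0.64286·0.35714/42) = 0.073936.
The 80% critical value is z* = 1.282.
ME = 1.282·0.073936 = 0.0948.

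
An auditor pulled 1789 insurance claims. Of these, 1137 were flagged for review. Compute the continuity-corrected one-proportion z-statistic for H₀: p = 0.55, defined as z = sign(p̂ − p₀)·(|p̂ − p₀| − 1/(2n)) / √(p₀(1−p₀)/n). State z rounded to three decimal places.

p̂ = 1137/1789 = 0.63555. p̂ − p₀ = 0.085551.
1/(2n) = 0.000279.
Corrected numerator: |0.085551| − 0.000279 = 0.085272.
Null standard error: √(0.55·0.45/1789) = √0.000138345 = 0.011762.
z = (+)0.085272/0.011762 = 7.250.

z = 7.250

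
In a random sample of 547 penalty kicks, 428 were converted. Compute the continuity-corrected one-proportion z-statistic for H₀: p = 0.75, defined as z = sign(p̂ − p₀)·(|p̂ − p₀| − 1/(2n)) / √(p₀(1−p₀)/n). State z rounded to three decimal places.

p̂ = 428/547 = 0.78245. p̂ − p₀ = 0.032450.
Continuity correction 1/(2n) = 1/1094 = 0.000914.
Corrected numerator: |0.032450| − 0.000914 = 0.031536.
Null standard error: √(0.75·0.25/547) = √0.000342779 = 0.018514.
z = (+)0.031536/0.018514 = 1.703.

z = 1.703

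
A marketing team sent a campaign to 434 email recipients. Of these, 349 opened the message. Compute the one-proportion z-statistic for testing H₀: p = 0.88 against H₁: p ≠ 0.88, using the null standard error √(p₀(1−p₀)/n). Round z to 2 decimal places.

z = -4.86

The sample proportion is 349/434 = 0.80415.
SE₀ = √(0.88·0.12/434) = 0.015599.
z = (0.80415 − 0.88)/0.015599 = -0.07585/0.015599 = -4.86.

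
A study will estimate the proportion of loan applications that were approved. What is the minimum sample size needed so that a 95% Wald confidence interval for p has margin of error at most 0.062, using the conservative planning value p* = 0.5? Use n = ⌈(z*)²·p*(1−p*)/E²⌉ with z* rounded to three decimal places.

n = 250

For 95% confidence, z* = 1.960.
p*(1−p*) = 0.2500.
(z*)²·p*(1−p*)/E² = 3.841600·0.2500/0.003844 = 249.844.
Rounding up, n = 250.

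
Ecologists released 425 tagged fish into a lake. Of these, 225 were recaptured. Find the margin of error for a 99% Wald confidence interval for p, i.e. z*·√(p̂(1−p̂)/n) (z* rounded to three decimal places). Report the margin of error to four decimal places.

ME = 0.0624

p̂ = 225/425 = 0.52941.
SE = √(p̂(1−p̂)/n) = √(0.249135/425) = 0.024212.
For 99% confidence, z* = 2.576.
So ME = 0.0624.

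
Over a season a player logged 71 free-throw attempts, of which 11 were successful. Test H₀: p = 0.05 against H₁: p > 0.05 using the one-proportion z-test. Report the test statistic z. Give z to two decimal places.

p̂ = 11/71 = 0.15493.
Null standard error: √(0.05·0.95/71) = √0.000669014 = 0.025865.
Test statistic: z = 0.10493/0.025865 = 4.06.

z = 4.06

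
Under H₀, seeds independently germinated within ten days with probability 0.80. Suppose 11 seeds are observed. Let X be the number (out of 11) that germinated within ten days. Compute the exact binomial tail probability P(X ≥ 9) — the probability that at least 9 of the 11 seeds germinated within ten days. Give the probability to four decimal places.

X is binomial with n = 11 and p = 0.80.
P(X ≥ 9) = C(11,9)·0.80^9·0.20^2 + C(11,10)·0.80^10·0.20^1 + C(11,11)·0.80^11·0.20^0.
= 0.295279 + 0.236223 + 0.085899 = 0.6174.

P = 0.6174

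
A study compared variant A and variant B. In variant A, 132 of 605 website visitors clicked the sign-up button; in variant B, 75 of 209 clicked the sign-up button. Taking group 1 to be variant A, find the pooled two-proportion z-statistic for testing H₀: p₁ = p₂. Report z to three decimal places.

z = -4.026

p̂₁ = 132/605 = 0.21818, p̂₂ = 75/209 = 0.35885.
Pooled p̂ = (132+75)/(605+209) = 207/814 = 0.25430.
SE = √[p̂(1−p̂)(1/n₁+1/n₂)] = √[0.25430·0.74570·(1/605+1/209)] ≈ 0.034939.
z = (p̂₁ − p̂₂)/SE = (0.21818 − 0.35885)/0.034939 = -0.14067/0.034939 = -4.026.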